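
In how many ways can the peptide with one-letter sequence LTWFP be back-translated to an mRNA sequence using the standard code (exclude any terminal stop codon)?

Leu: 6 codons.
Thr: 4 codons.
Trp: 1 codon.
Phe: 2 codons.
Pro: 4 codons.
6 × 4 × 1 × 2 × 4 = 192.

192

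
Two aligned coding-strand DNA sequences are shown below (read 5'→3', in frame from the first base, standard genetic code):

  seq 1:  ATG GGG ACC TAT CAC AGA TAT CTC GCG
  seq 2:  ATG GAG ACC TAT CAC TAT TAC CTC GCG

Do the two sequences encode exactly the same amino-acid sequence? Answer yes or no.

Codon 1: ATG Met / ATG Met — identical.
Codon 2: GGG Gly / GAG Glu — nonsynonymous.
Codon 3: ACC Thr / ACC Thr — identical.
Codon 4: TAT Tyr / TAT Tyr — identical.
Codon 5: CAC His / CAC His — identical.
Codon 6: AGA Arg / TAT Tyr — nonsynonymous.
Codon 7: TAT Tyr / TAC Tyr — synonymous.
Codon 8: CTC Leu / CTC Leu — identical.
Codon 9: GCG Ala / GCG Ala — identical.
Nonsynonymous differences: 2 → different protein.

no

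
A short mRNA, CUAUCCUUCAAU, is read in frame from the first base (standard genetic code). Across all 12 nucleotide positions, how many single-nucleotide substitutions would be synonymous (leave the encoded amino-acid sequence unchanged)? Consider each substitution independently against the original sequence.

Codon 1 (CUA, Leu): 4 synonymous substitutions.
Codon 2 (UCC, Ser): 3 synonymous substitutions.
Codon 3 (UUC, Phe): 1 synonymous substitution.
Codon 4 (AAU, Asn): 1 synonymous substitution.
Total: 4 + 3 + 1 + 1 = 9.

9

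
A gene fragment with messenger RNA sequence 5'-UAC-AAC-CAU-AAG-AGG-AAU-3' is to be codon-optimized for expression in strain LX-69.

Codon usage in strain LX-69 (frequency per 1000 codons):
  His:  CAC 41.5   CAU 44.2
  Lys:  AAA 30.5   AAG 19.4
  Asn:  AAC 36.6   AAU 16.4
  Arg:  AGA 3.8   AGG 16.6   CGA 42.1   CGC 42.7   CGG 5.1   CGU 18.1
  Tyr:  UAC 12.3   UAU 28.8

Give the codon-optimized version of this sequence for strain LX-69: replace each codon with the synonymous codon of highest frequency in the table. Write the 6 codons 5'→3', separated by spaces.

UAU AAC CAU AAA CGC AAC

Codon 1 (Tyr): best is UAU at 28.8.
Codon 2 (Asn): best is AAC at 36.6.
Codon 3 (His): best is CAU at 44.2.
Codon 4 (Lys): best is AAA at 30.5.
Codon 5 (Arg): best is CGC at 42.7.
Codon 6 (Asn): best is AAC at 36.6.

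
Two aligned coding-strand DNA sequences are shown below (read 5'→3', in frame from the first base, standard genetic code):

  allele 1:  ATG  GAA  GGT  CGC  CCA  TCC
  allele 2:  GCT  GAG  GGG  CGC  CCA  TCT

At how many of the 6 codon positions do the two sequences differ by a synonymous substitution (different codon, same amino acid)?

3

Codon 1: ATG Met / GCT Ala — nonsynonymous.
Codon 2: GAA Glu / GAG Glu — synonymous.
Codon 3: GGT Gly / GGG Gly — synonymous.
Codon 4: CGC Arg / CGC Arg — identical.
Codon 5: CCA Pro / CCA Pro — identical.
Codon 6: TCC Ser / TCT Ser — synonymous.
Synonymous differences: 3.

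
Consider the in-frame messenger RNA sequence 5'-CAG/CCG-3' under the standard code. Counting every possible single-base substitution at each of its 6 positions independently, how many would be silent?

Codon 1 (CAG, Gln): 1 synonymous substitution.
Codon 2 (CCG, Pro): 3 synonymous substitutions.
Total: 1 + 3 = 4.

4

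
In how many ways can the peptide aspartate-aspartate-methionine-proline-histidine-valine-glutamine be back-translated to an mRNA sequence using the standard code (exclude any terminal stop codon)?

Asp: 2 codons.
Asp: 2 codons.
Met: 1 codon.
Pro: 4 codons.
His: 2 codons.
Val: 4 codons.
Gln: 2 codons.
2 × 2 × 1 × 4 × 2 × 4 × 2 = 256.

256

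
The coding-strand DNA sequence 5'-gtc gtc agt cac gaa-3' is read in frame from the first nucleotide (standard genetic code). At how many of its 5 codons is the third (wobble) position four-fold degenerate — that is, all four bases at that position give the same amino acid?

2

Codon 1 GTC (Val): third position 4-fold.
Codon 2 GTC (Val): third position 4-fold.
Codon 3 AGT (Ser): third position 2-fold.
Codon 4 CAC (His): third position 2-fold.
Codon 5 GAA (Glu): third position 2-fold.
Four-fold degenerate third positions: 2.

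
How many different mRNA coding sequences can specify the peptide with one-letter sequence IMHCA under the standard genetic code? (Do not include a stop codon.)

48

Ile: 3 codons.
Met: 1 codon.
His: 2 codons.
Cys: 2 codons.
Ala: 4 codons.
3 × 1 × 2 × 2 × 4 = 48.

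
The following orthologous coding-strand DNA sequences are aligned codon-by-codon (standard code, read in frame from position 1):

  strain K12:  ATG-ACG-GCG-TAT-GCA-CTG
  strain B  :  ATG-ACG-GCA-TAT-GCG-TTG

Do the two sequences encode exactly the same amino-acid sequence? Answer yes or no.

yes

Codon 1: ATG Met / ATG Met — identical.
Codon 2: ACG Thr / ACG Thr — identical.
Codon 3: GCG Ala / GCA Ala — synonymous.
Codon 4: TAT Tyr / TAT Tyr — identical.
Codon 5: GCA Ala / GCG Ala — synonymous.
Codon 6: CTG Leu / TTG Leu — synonymous.
Nonsynonymous differences: 0 → same protein.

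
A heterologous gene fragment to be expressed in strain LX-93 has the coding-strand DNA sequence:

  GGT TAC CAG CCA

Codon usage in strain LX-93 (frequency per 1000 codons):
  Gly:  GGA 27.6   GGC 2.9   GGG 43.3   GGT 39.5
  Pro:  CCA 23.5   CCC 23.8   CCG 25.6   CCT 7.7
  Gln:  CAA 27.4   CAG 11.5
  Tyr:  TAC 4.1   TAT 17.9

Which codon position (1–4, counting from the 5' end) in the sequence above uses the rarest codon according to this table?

2

Codon 1 GGT (Gly): 39.5 per 1000.
Codon 2 TAC (Tyr): 4.1 per 1000.
Codon 3 CAG (Gln): 11.5 per 1000.
Codon 4 CCA (Pro): 23.5 per 1000.
Lowest frequency is 4.1 at codon 2.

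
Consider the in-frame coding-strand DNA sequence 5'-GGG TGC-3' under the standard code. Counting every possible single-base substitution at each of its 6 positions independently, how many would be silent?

Codon 1 (GGG, Gly): 3 synonymous substitutions.
Codon 2 (TGC, Cys): 1 synonymous substitution.
Total: 3 + 1 = 4.

4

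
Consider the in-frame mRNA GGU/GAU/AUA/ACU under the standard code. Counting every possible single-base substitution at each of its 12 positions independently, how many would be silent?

Codon 1 (GGU, Gly): 3 synonymous substitutions.
Codon 2 (GAU, Asp): 1 synonymous substitution.
Codon 3 (AUA, Ile): 2 synonymous substitutions.
Codon 4 (ACU, Thr): 3 synonymous substitutions.
Total: 3 + 1 + 2 + 3 = 9.

9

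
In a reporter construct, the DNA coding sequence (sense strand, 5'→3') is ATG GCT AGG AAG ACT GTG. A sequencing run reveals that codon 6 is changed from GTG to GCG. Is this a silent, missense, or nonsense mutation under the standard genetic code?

missense

Position 17 falls in codon 6: GTG → Val.
After the substitution the codon is GCG → Ala.
Val ≠ Ala, so this is a missense mutation.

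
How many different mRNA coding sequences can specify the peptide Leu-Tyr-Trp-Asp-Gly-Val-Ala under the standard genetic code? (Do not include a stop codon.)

1536

Leu: 6 codons.
Tyr: 2 codons.
Trp: 1 codon.
Asp: 2 codons.
Gly: 4 codons.
Val: 4 codons.
Ala: 4 codons.
6 × 2 × 1 × 2 × 4 × 4 × 4 = 1536.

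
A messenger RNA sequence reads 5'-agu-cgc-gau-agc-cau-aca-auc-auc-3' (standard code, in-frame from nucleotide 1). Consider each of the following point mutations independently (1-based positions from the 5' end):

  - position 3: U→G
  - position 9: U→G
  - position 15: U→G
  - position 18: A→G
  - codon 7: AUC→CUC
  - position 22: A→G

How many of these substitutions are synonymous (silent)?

1

Codon 1: AGU (Ser) → AGG (Arg) — missense.
Codon 3: GAU (Asp) → GAG (Glu) — missense.
Codon 5: CAU (His) → CAG (Gln) — missense.
Codon 6: ACA (Thr) → ACG (Thr) — synonymous.
Codon 7: AUC (Ile) → CUC (Leu) — missense.
Codon 8: AUC (Ile) → GUC (Val) — missense.
Synonymous: 1 of 6.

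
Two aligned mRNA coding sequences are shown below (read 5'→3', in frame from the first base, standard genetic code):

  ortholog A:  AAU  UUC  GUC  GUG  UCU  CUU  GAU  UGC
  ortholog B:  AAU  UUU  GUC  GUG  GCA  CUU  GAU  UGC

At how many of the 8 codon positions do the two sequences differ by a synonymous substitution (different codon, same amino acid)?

Codon 1: AAU Asn / AAU Asn — identical.
Codon 2: UUC Phe / UUU Phe — synonymous.
Codon 3: GUC Val / GUC Val — identical.
Codon 4: GUG Val / GUG Val — identical.
Codon 5: UCU Ser / GCA Ala — nonsynonymous.
Codon 6: CUU Leu / CUU Leu — identical.
Codon 7: GAU Asp / GAU Asp — identical.
Codon 8: UGC Cys / UGC Cys — identical.
Synonymous differences: 1.

1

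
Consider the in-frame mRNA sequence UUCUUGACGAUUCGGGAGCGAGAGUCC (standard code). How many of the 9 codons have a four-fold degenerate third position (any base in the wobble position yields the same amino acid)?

4

Codon 1 UUC (Phe): third position 2-fold.
Codon 2 UUG (Leu): third position 2-fold.
Codon 3 ACG (Thr): third position 4-fold.
Codon 4 AUU (Ile): third position 3-fold.
Codon 5 CGG (Arg): third position 4-fold.
Codon 6 GAG (Glu): third position 2-fold.
Codon 7 CGA (Arg): third position 4-fold.
Codon 8 GAG (Glu): third position 2-fold.
Codon 9 UCC (Ser): third position 4-fold.
Four-fold degenerate third positions: 4.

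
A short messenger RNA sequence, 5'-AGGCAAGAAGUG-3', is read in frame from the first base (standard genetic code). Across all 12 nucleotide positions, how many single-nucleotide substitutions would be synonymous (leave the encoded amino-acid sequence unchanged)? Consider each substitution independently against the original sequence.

Codon 1 (AGG, Arg): 2 synonymous substitutions.
Codon 2 (CAA, Gln): 1 synonymous substitution.
Codon 3 (GAA, Glu): 1 synonymous substitution.
Codon 4 (GUG, Val): 3 synonymous substitutions.
Total: 2 + 1 + 1 + 3 = 7.

7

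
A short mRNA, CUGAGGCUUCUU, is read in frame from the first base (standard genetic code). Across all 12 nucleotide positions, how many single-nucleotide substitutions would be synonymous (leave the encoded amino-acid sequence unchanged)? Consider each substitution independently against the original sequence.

Codon 1 (CUG, Leu): 4 synonymous substitutions.
Codon 2 (AGG, Arg): 2 synonymous substitutions.
Codon 3 (CUU, Leu): 3 synonymous substitutions.
Codon 4 (CUU, Leu): 3 synonymous substitutions.
Total: 4 + 2 + 3 + 3 = 12.

12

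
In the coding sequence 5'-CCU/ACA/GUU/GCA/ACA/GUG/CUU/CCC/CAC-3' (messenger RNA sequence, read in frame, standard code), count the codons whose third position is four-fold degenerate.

8

Codon 1 CCU (Pro): third position 4-fold.
Codon 2 ACA (Thr): third position 4-fold.
Codon 3 GUU (Val): third position 4-fold.
Codon 4 GCA (Ala): third position 4-fold.
Codon 5 ACA (Thr): third position 4-fold.
Codon 6 GUG (Val): third position 4-fold.
Codon 7 CUU (Leu): third position 4-fold.
Codon 8 CCC (Pro): third position 4-fold.
Codon 9 CAC (His): third position 2-fold.
Four-fold degenerate third positions: 8.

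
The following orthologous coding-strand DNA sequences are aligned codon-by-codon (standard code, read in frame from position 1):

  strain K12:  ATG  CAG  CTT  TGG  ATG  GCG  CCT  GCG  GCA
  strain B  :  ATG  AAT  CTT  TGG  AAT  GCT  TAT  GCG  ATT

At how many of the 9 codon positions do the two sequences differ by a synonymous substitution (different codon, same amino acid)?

1

Codon 1: ATG Met / ATG Met — identical.
Codon 2: CAG Gln / AAT Asn — nonsynonymous.
Codon 3: CTT Leu / CTT Leu — identical.
Codon 4: TGG Trp / TGG Trp — identical.
Codon 5: ATG Met / AAT Asn — nonsynonymous.
Codon 6: GCG Ala / GCT Ala — synonymous.
Codon 7: CCT Pro / TAT Tyr — nonsynonymous.
Codon 8: GCG Ala / GCG Ala — identical.
Codon 9: GCA Ala / ATT Ile — nonsynonymous.
Synonymous differences: 1.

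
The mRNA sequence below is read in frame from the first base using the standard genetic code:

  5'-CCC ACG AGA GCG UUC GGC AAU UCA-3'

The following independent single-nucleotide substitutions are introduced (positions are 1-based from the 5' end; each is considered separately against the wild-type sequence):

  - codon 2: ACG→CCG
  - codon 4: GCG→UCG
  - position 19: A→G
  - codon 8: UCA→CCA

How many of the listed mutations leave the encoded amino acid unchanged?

0

Codon 2: ACG (Thr) → CCG (Pro) — missense.
Codon 4: GCG (Ala) → UCG (Ser) — missense.
Codon 7: AAU (Asn) → GAU (Asp) — missense.
Codon 8: UCA (Ser) → CCA (Pro) — missense.
Synonymous: 0 of 4.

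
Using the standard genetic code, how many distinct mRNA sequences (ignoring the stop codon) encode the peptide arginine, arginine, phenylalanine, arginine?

Arg: 6 codons.
Arg: 6 codons.
Phe: 2 codons.
Arg: 6 codons.
6 × 6 × 2 × 6 = 432.

432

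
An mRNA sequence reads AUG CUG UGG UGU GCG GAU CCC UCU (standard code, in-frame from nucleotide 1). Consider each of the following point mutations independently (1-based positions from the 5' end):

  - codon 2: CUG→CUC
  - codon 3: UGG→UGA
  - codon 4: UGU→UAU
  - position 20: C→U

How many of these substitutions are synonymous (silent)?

1

Codon 2: CUG (Leu) → CUC (Leu) — synonymous.
Codon 3: UGG (Trp) → UGA (Stop) — nonsense.
Codon 4: UGU (Cys) → UAU (Tyr) — missense.
Codon 7: CCC (Pro) → CUC (Leu) — missense.
Synonymous: 1 of 4.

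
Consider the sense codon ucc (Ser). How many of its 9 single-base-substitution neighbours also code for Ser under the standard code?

Position 1: none → 0 synonymous.
Position 2: none → 0 synonymous.
Position 3: UCU, UCA, UCG → 3 synonymous.
Total: 0 + 0 + 3 = 3.

3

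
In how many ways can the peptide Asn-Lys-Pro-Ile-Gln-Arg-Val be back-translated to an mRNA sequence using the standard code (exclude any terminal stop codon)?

Asn: 2 codons.
Lys: 2 codons.
Pro: 4 codons.
Ile: 3 codons.
Gln: 2 codons.
Arg: 6 codons.
Val: 4 codons.
2 × 2 × 4 × 3 × 2 × 6 × 4 = 2304.

2304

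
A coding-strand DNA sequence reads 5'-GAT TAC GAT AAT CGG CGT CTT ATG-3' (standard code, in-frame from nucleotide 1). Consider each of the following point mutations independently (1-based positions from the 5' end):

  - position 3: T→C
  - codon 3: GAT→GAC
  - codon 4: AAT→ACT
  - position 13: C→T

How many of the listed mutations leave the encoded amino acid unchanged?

Codon 1: GAT (Asp) → GAC (Asp) — synonymous.
Codon 3: GAT (Asp) → GAC (Asp) — synonymous.
Codon 4: AAT (Asn) → ACT (Thr) — missense.
Codon 5: CGG (Arg) → TGG (Trp) — missense.
Synonymous: 2 of 4.

2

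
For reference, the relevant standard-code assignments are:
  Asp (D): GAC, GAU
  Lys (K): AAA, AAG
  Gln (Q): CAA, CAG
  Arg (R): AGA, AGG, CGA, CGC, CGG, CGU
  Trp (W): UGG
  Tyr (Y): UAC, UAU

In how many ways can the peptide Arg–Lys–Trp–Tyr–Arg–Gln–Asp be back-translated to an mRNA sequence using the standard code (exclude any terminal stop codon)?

Arg: 6 codons.
Lys: 2 codons.
Trp: 1 codon.
Tyr: 2 codons.
Arg: 6 codons.
Gln: 2 codons.
Asp: 2 codons.
6 × 2 × 1 × 2 × 6 × 2 × 2 = 576.

576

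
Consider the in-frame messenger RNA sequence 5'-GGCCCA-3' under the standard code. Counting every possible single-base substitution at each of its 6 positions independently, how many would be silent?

Codon 1 (GGC, Gly): 3 synonymous substitutions.
Codon 2 (CCA, Pro): 3 synonymous substitutions.
Total: 3 + 3 = 6.

6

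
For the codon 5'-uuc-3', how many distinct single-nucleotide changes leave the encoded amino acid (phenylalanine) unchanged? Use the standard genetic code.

Position 1: none → 0 synonymous.
Position 2: none → 0 synonymous.
Position 3: UUU → 1 synonymous.
Total: 0 + 0 + 1 = 1.

1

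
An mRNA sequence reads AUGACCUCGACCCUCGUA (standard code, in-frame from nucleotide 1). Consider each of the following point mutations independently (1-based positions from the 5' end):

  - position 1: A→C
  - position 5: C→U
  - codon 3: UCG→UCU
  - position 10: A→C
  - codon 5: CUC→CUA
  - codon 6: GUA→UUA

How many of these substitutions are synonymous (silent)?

2

Codon 1: AUG (Met) → CUG (Leu) — missense.
Codon 2: ACC (Thr) → AUC (Ile) — missense.
Codon 3: UCG (Ser) → UCU (Ser) — synonymous.
Codon 4: ACC (Thr) → CCC (Pro) — missense.
Codon 5: CUC (Leu) → CUA (Leu) — synonymous.
Codon 6: GUA (Val) → UUA (Leu) — missense.
Synonymous: 2 of 6.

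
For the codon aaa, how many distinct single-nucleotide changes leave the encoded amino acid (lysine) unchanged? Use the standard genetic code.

1

Position 1: none → 0 synonymous.
Position 2: none → 0 synonymous.
Position 3: AAG → 1 synonymous.
Total: 0 + 0 + 1 = 1.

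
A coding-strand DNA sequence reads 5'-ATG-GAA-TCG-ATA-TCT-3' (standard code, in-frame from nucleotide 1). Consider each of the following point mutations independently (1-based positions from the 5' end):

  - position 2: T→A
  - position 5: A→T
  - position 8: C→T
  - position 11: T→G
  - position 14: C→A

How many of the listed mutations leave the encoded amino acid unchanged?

0

Codon 1: ATG (Met) → AAG (Lys) — missense.
Codon 2: GAA (Glu) → GTA (Val) — missense.
Codon 3: TCG (Ser) → TTG (Leu) — missense.
Codon 4: ATA (Ile) → AGA (Arg) — missense.
Codon 5: TCT (Ser) → TAT (Tyr) — missense.
Synonymous: 0 of 5.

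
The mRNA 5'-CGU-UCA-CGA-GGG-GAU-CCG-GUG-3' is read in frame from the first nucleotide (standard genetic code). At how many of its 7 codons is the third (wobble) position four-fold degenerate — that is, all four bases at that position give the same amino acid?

6

Codon 1 CGU (Arg): third position 4-fold.
Codon 2 UCA (Ser): third position 4-fold.
Codon 3 CGA (Arg): third position 4-fold.
Codon 4 GGG (Gly): third position 4-fold.
Codon 5 GAU (Asp): third position 2-fold.
Codon 6 CCG (Pro): third position 4-fold.
Codon 7 GUG (Val): third position 4-fold.
Four-fold degenerate third positions: 6.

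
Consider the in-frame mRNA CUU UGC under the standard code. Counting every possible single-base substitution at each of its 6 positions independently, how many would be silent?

Codon 1 (CUU, Leu): 3 synonymous substitutions.
Codon 2 (UGC, Cys): 1 synonymous substitution.
Total: 3 + 1 = 4.

4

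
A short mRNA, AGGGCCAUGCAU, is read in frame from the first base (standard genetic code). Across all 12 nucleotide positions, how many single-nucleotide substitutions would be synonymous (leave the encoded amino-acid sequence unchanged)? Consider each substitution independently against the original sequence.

Codon 1 (AGG, Arg): 2 synonymous substitutions.
Codon 2 (GCC, Ala): 3 synonymous substitutions.
Codon 3 (AUG, Met): 0 synonymous substitutions.
Codon 4 (CAU, His): 1 synonymous substitution.
Total: 2 + 3 + 0 + 1 = 6.

6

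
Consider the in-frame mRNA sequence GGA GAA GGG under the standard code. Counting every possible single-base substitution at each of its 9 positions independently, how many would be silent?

Codon 1 (GGA, Gly): 3 synonymous substitutions.
Codon 2 (GAA, Glu): 1 synonymous substitution.
Codon 3 (GGG, Gly): 3 synonymous substitutions.
Total: 3 + 1 + 3 = 7.

7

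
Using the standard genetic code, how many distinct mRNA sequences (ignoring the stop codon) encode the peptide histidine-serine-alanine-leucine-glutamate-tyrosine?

His: 2 codons.
Ser: 6 codons.
Ala: 4 codons.
Leu: 6 codons.
Glu: 2 codons.
Tyr: 2 codons.
2 × 6 × 4 × 6 × 2 × 2 = 1152.

1152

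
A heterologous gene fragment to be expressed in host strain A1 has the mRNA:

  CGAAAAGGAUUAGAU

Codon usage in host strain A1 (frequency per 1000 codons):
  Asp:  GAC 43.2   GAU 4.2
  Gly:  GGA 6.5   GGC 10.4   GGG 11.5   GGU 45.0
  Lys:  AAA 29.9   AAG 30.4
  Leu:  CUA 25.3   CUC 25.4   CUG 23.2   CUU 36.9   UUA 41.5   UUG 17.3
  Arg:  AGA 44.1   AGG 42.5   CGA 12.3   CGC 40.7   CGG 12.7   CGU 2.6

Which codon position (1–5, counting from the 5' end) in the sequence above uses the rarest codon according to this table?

Codon 1 CGA (Arg): 12.3 per 1000.
Codon 2 AAA (Lys): 29.9 per 1000.
Codon 3 GGA (Gly): 6.5 per 1000.
Codon 4 UUA (Leu): 41.5 per 1000.
Codon 5 GAU (Asp): 4.2 per 1000.
Lowest frequency is 4.2 at codon 5.

5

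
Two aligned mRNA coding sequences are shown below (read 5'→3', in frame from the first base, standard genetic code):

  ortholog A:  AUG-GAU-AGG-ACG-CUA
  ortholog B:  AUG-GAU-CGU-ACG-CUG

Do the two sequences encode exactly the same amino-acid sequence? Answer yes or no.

Codon 1: AUG Met / AUG Met — identical.
Codon 2: GAU Asp / GAU Asp — identical.
Codon 3: AGG Arg / CGU Arg — synonymous.
Codon 4: ACG Thr / ACG Thr — identical.
Codon 5: CUA Leu / CUG Leu — synonymous.
Nonsynonymous differences: 0 → same protein.

yes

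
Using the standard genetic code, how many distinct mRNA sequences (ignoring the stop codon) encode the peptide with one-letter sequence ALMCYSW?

Ala: 4 codons.
Leu: 6 codons.
Met: 1 codon.
Cys: 2 codons.
Tyr: 2 codons.
Ser: 6 codons.
Trp: 1 codon.
4 × 6 × 1 × 2 × 2 × 6 × 1 = 576.

576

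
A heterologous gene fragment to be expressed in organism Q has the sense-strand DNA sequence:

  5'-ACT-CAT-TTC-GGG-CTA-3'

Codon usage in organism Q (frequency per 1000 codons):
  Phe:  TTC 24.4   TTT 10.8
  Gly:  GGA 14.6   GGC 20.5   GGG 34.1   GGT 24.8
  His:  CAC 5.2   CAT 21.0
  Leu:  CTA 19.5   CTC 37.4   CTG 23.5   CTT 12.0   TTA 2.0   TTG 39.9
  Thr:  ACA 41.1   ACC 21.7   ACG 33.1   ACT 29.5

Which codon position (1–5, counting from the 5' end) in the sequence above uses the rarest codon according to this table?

Codon 1 ACT (Thr): 29.5 per 1000.
Codon 2 CAT (His): 21.0 per 1000.
Codon 3 TTC (Phe): 24.4 per 1000.
Codon 4 GGG (Gly): 34.1 per 1000.
Codon 5 CTA (Leu): 19.5 per 1000.
Lowest frequency is 19.5 at codon 5.

5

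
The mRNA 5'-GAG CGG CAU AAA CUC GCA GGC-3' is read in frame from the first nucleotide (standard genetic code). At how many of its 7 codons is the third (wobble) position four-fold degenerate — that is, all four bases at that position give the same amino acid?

Codon 1 GAG (Glu): third position 2-fold.
Codon 2 CGG (Arg): third position 4-fold.
Codon 3 CAU (His): third position 2-fold.
Codon 4 AAA (Lys): third position 2-fold.
Codon 5 CUC (Leu): third position 4-fold.
Codon 6 GCA (Ala): third position 4-fold.
Codon 7 GGC (Gly): third position 4-fold.
Four-fold degenerate third positions: 4.

4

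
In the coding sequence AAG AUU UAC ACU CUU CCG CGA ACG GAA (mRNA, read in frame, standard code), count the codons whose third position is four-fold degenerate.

5

Codon 1 AAG (Lys): third position 2-fold.
Codon 2 AUU (Ile): third position 3-fold.
Codon 3 UAC (Tyr): third position 2-fold.
Codon 4 ACU (Thr): third position 4-fold.
Codon 5 CUU (Leu): third position 4-fold.
Codon 6 CCG (Pro): third position 4-fold.
Codon 7 CGA (Arg): third position 4-fold.
Codon 8 ACG (Thr): third position 4-fold.
Codon 9 GAA (Glu): third position 2-fold.
Four-fold degenerate third positions: 5.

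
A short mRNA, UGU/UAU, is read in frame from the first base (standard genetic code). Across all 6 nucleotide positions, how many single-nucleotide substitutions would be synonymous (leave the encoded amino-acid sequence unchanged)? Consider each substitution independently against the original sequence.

2

Codon 1 (UGU, Cys): 1 synonymous substitution.
Codon 2 (UAU, Tyr): 1 synonymous substitution.
Total: 1 + 1 = 2.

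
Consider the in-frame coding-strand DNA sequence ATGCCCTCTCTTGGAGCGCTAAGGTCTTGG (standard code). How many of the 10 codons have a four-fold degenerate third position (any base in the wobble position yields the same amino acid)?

Codon 1 ATG (Met): third position 1-fold.
Codon 2 CCC (Pro): third position 4-fold.
Codon 3 TCT (Ser): third position 4-fold.
Codon 4 CTT (Leu): third position 4-fold.
Codon 5 GGA (Gly): third position 4-fold.
Codon 6 GCG (Ala): third position 4-fold.
Codon 7 CTA (Leu): third position 4-fold.
Codon 8 AGG (Arg): third position 2-fold.
Codon 9 TCT (Ser): third position 4-fold.
Codon 10 TGG (Trp): third position 1-fold.
Four-fold degenerate third positions: 7.

7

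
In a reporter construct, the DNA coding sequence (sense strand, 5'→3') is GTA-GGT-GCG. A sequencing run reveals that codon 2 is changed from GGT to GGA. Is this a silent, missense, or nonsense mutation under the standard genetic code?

silent

Position 6 falls in codon 2: GGT → Gly.
After the substitution the codon is GGA → Gly.
Both encode Gly, so the change is synonymous.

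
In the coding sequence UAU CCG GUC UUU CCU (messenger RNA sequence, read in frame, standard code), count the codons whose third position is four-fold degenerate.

3

Codon 1 UAU (Tyr): third position 2-fold.
Codon 2 CCG (Pro): third position 4-fold.
Codon 3 GUC (Val): third position 4-fold.
Codon 4 UUU (Phe): third position 2-fold.
Codon 5 CCU (Pro): third position 4-fold.
Four-fold degenerate third positions: 3.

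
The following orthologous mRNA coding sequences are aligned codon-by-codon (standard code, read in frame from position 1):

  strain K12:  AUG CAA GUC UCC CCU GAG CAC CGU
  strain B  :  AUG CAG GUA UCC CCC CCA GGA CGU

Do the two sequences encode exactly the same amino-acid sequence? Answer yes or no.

Codon 1: AUG Met / AUG Met — identical.
Codon 2: CAA Gln / CAG Gln — synonymous.
Codon 3: GUC Val / GUA Val — synonymous.
Codon 4: UCC Ser / UCC Ser — identical.
Codon 5: CCU Pro / CCC Pro — synonymous.
Codon 6: GAG Glu / CCA Pro — nonsynonymous.
Codon 7: CAC His / GGA Gly — nonsynonymous.
Codon 8: CGU Arg / CGU Arg — identical.
Nonsynonymous differences: 2 → different protein.

no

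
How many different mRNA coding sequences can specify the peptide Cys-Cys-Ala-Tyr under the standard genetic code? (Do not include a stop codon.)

Cys: 2 codons.
Cys: 2 codons.
Ala: 4 codons.
Tyr: 2 codons.
2 × 2 × 4 × 2 = 32.

32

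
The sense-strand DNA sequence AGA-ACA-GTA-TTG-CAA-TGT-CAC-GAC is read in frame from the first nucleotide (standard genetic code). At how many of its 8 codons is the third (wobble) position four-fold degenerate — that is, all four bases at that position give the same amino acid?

2

Codon 1 AGA (Arg): third position 2-fold.
Codon 2 ACA (Thr): third position 4-fold.
Codon 3 GTA (Val): third position 4-fold.
Codon 4 TTG (Leu): third position 2-fold.
Codon 5 CAA (Gln): third position 2-fold.
Codon 6 TGT (Cys): third position 2-fold.
Codon 7 CAC (His): third position 2-fold.
Codon 8 GAC (Asp): third position 2-fold.
Four-fold degenerate third positions: 2.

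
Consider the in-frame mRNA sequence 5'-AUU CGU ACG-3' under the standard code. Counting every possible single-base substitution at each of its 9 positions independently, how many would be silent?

8

Codon 1 (AUU, Ile): 2 synonymous substitutions.
Codon 2 (CGU, Arg): 3 synonymous substitutions.
Codon 3 (ACG, Thr): 3 synonymous substitutions.
Total: 2 + 3 + 3 = 8.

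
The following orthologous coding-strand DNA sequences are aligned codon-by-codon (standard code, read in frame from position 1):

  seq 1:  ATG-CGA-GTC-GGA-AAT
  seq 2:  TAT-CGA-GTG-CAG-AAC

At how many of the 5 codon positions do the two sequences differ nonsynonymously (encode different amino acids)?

2

Codon 1: ATG Met / TAT Tyr — nonsynonymous.
Codon 2: CGA Arg / CGA Arg — identical.
Codon 3: GTC Val / GTG Val — synonymous.
Codon 4: GGA Gly / CAG Gln — nonsynonymous.
Codon 5: AAT Asn / AAC Asn — synonymous.
Nonsynonymous differences: 2.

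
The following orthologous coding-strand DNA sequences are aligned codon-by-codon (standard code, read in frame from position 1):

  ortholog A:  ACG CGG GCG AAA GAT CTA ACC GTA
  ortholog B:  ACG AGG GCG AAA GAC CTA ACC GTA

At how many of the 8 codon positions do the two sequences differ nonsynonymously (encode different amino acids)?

0

Codon 1: ACG Thr / ACG Thr — identical.
Codon 2: CGG Arg / AGG Arg — synonymous.
Codon 3: GCG Ala / GCG Ala — identical.
Codon 4: AAA Lys / AAA Lys — identical.
Codon 5: GAT Asp / GAC Asp — synonymous.
Codon 6: CTA Leu / CTA Leu — identical.
Codon 7: ACC Thr / ACC Thr — identical.
Codon 8: GTA Val / GTA Val — identical.
Nonsynonymous differences: 0.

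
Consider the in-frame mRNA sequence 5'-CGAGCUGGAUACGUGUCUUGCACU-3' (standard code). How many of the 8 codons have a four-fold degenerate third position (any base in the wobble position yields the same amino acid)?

6

Codon 1 CGA (Arg): third position 4-fold.
Codon 2 GCU (Ala): third position 4-fold.
Codon 3 GGA (Gly): third position 4-fold.
Codon 4 UAC (Tyr): third position 2-fold.
Codon 5 GUG (Val): third position 4-fold.
Codon 6 UCU (Ser): third position 4-fold.
Codon 7 UGC (Cys): third position 2-fold.
Codon 8 ACU (Thr): third position 4-fold.
Four-fold degenerate third positions: 6.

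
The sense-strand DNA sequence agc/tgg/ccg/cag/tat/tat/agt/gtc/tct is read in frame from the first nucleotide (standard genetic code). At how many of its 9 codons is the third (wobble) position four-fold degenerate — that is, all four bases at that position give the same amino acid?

3

Codon 1 AGC (Ser): third position 2-fold.
Codon 2 TGG (Trp): third position 1-fold.
Codon 3 CCG (Pro): third position 4-fold.
Codon 4 CAG (Gln): third position 2-fold.
Codon 5 TAT (Tyr): third position 2-fold.
Codon 6 TAT (Tyr): third position 2-fold.
Codon 7 AGT (Ser): third position 2-fold.
Codon 8 GTC (Val): third position 4-fold.
Codon 9 TCT (Ser): third position 4-fold.
Four-fold degenerate third positions: 3.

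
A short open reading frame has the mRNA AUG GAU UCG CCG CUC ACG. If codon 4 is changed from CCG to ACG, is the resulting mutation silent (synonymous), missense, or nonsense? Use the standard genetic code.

Position 10 falls in codon 4: CCG → Pro.
After the substitution the codon is ACG → Thr.
Pro ≠ Thr, so this is a missense mutation.

missense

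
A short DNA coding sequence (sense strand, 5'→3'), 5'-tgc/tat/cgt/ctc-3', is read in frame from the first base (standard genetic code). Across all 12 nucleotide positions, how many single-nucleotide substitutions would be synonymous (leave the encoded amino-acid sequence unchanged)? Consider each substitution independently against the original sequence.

8

Codon 1 (TGC, Cys): 1 synonymous substitution.
Codon 2 (TAT, Tyr): 1 synonymous substitution.
Codon 3 (CGT, Arg): 3 synonymous substitutions.
Codon 4 (CTC, Leu): 3 synonymous substitutions.
Total: 1 + 1 + 3 + 3 = 8.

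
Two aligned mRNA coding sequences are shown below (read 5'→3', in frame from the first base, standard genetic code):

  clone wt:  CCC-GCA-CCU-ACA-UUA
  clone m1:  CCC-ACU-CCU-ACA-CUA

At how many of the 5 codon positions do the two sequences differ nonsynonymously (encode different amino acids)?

Codon 1: CCC Pro / CCC Pro — identical.
Codon 2: GCA Ala / ACU Thr — nonsynonymous.
Codon 3: CCU Pro / CCU Pro — identical.
Codon 4: ACA Thr / ACA Thr — identical.
Codon 5: UUA Leu / CUA Leu — synonymous.
Nonsynonymous differences: 1.

1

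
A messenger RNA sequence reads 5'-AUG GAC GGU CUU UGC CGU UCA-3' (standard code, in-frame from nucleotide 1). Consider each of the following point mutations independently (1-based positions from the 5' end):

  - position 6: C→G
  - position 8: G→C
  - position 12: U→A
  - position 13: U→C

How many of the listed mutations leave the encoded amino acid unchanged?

1

Codon 2: GAC (Asp) → GAG (Glu) — missense.
Codon 3: GGU (Gly) → GCU (Ala) — missense.
Codon 4: CUU (Leu) → CUA (Leu) — synonymous.
Codon 5: UGC (Cys) → CGC (Arg) — missense.
Synonymous: 1 of 4.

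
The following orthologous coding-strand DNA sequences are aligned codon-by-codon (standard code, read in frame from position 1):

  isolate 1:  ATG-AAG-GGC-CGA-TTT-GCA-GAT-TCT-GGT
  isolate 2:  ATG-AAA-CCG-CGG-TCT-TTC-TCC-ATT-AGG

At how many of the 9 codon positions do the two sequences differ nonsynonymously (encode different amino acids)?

Codon 1: ATG Met / ATG Met — identical.
Codon 2: AAG Lys / AAA Lys — synonymous.
Codon 3: GGC Gly / CCG Pro — nonsynonymous.
Codon 4: CGA Arg / CGG Arg — synonymous.
Codon 5: TTT Phe / TCT Ser — nonsynonymous.
Codon 6: GCA Ala / TTC Phe — nonsynonymous.
Codon 7: GAT Asp / TCC Ser — nonsynonymous.
Codon 8: TCT Ser / ATT Ile — nonsynonymous.
Codon 9: GGT Gly / AGG Arg — nonsynonymous.
Nonsynonymous differences: 6.

6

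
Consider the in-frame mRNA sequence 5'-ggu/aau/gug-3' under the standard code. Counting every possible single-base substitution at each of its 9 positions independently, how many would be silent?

7

Codon 1 (GGU, Gly): 3 synonymous substitutions.
Codon 2 (AAU, Asn): 1 synonymous substitution.
Codon 3 (GUG, Val): 3 synonymous substitutions.
Total: 3 + 1 + 3 = 7.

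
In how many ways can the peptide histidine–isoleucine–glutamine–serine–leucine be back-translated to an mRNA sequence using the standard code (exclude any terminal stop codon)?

432

His: 2 codons.
Ile: 3 codons.
Gln: 2 codons.
Ser: 6 codons.
Leu: 6 codons.
2 × 3 × 2 × 6 × 6 = 432.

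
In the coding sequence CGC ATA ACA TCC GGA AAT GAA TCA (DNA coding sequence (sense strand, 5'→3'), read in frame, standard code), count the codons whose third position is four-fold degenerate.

5

Codon 1 CGC (Arg): third position 4-fold.
Codon 2 ATA (Ile): third position 3-fold.
Codon 3 ACA (Thr): third position 4-fold.
Codon 4 TCC (Ser): third position 4-fold.
Codon 5 GGA (Gly): third position 4-fold.
Codon 6 AAT (Asn): third position 2-fold.
Codon 7 GAA (Glu): third position 2-fold.
Codon 8 TCA (Ser): third position 4-fold.
Four-fold degenerate third positions: 5.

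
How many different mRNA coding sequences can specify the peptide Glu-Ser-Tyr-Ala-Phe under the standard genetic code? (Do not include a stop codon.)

Glu: 2 codons.
Ser: 6 codons.
Tyr: 2 codons.
Ala: 4 codons.
Phe: 2 codons.
2 × 6 × 2 × 4 × 2 = 192.

192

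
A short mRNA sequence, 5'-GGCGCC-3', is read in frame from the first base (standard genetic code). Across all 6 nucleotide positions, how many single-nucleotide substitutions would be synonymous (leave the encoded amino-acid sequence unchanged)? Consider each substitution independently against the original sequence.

Codon 1 (GGC, Gly): 3 synonymous substitutions.
Codon 2 (GCC, Ala): 3 synonymous substitutions.
Total: 3 + 3 = 6.

6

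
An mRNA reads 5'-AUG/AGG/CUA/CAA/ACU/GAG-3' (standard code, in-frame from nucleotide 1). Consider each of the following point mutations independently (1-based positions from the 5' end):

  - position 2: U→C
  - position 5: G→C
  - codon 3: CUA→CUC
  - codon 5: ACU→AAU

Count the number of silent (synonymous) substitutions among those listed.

1

Codon 1: AUG (Met) → ACG (Thr) — missense.
Codon 2: AGG (Arg) → ACG (Thr) — missense.
Codon 3: CUA (Leu) → CUC (Leu) — synonymous.
Codon 5: ACU (Thr) → AAU (Asn) — missense.
Synonymous: 1 of 4.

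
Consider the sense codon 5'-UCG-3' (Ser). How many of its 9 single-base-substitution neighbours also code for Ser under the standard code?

Position 1: none → 0 synonymous.
Position 2: none → 0 synonymous.
Position 3: UCU, UCC, UCA → 3 synonymous.
Total: 0 + 0 + 3 = 3.

3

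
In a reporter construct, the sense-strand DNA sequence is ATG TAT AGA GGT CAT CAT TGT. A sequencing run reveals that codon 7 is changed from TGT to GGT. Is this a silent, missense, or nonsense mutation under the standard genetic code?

Position 19 falls in codon 7: TGT → Cys.
After the substitution the codon is GGT → Gly.
Cys ≠ Gly, so this is a missense mutation.

missense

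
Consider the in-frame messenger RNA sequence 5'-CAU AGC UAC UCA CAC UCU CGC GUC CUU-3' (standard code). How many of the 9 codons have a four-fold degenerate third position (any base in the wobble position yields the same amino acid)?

Codon 1 CAU (His): third position 2-fold.
Codon 2 AGC (Ser): third position 2-fold.
Codon 3 UAC (Tyr): third position 2-fold.
Codon 4 UCA (Ser): third position 4-fold.
Codon 5 CAC (His): third position 2-fold.
Codon 6 UCU (Ser): third position 4-fold.
Codon 7 CGC (Arg): third position 4-fold.
Codon 8 GUC (Val): third position 4-fold.
Codon 9 CUU (Leu): third position 4-fold.
Four-fold degenerate third positions: 5.

5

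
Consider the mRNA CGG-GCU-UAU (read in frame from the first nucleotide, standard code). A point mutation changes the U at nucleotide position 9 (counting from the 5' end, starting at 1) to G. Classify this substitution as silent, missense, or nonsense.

nonsense

Position 9 falls in codon 3: UAU → Tyr.
After the substitution the codon is UAG → Stop.
The new codon is a stop codon, so this is a nonsense mutation.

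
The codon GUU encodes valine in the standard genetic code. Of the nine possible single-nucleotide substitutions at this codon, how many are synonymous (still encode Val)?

3

Position 1: none → 0 synonymous.
Position 2: none → 0 synonymous.
Position 3: GUC, GUA, GUG → 3 synonymous.
Total: 0 + 0 + 3 = 3.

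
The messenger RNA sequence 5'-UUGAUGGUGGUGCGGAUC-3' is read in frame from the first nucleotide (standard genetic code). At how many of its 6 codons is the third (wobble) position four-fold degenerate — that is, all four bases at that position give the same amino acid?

3

Codon 1 UUG (Leu): third position 2-fold.
Codon 2 AUG (Met): third position 1-fold.
Codon 3 GUG (Val): third position 4-fold.
Codon 4 GUG (Val): third position 4-fold.
Codon 5 CGG (Arg): third position 4-fold.
Codon 6 AUC (Ile): third position 3-fold.
Four-fold degenerate third positions: 3.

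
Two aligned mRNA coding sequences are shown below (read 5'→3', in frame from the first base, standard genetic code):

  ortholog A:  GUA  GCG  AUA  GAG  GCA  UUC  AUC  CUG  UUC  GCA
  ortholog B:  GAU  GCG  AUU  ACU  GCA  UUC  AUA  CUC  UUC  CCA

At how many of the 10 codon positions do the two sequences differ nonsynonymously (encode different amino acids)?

Codon 1: GUA Val / GAU Asp — nonsynonymous.
Codon 2: GCG Ala / GCG Ala — identical.
Codon 3: AUA Ile / AUU Ile — synonymous.
Codon 4: GAG Glu / ACU Thr — nonsynonymous.
Codon 5: GCA Ala / GCA Ala — identical.
Codon 6: UUC Phe / UUC Phe — identical.
Codon 7: AUC Ile / AUA Ile — synonymous.
Codon 8: CUG Leu / CUC Leu — synonymous.
Codon 9: UUC Phe / UUC Phe — identical.
Codon 10: GCA Ala / CCA Pro — nonsynonymous.
Nonsynonymous differences: 3.

3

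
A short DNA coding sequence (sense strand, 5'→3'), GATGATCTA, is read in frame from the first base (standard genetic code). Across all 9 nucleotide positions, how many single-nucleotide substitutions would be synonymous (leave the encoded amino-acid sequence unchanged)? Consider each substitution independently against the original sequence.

6

Codon 1 (GAT, Asp): 1 synonymous substitution.
Codon 2 (GAT, Asp): 1 synonymous substitution.
Codon 3 (CTA, Leu): 4 synonymous substitutions.
Total: 1 + 1 + 4 = 6.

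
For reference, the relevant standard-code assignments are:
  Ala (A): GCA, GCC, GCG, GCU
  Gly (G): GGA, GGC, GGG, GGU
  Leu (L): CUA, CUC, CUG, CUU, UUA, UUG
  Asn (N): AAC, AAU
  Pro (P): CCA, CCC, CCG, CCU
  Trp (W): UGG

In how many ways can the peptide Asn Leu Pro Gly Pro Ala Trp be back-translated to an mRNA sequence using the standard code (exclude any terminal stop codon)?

3072

Asn: 2 codons.
Leu: 6 codons.
Pro: 4 codons.
Gly: 4 codons.
Pro: 4 codons.
Ala: 4 codons.
Trp: 1 codon.
2 × 6 × 4 × 4 × 4 × 4 × 1 = 3072.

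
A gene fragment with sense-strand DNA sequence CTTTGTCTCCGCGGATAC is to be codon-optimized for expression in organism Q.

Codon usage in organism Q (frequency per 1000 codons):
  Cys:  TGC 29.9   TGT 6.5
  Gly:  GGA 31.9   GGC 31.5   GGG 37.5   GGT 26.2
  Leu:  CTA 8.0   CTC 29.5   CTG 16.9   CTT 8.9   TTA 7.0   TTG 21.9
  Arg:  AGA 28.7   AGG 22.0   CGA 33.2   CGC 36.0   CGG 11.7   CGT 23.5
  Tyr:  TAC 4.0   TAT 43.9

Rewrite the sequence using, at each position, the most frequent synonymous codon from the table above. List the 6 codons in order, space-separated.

CTC TGC CTC CGC GGG TAT

Codon 1 (Leu): best is CTC at 29.5.
Codon 2 (Cys): best is TGC at 29.9.
Codon 3 (Leu): best is CTC at 29.5.
Codon 4 (Arg): best is CGC at 36.0.
Codon 5 (Gly): best is GGG at 37.5.
Codon 6 (Tyr): best is TAT at 43.9.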